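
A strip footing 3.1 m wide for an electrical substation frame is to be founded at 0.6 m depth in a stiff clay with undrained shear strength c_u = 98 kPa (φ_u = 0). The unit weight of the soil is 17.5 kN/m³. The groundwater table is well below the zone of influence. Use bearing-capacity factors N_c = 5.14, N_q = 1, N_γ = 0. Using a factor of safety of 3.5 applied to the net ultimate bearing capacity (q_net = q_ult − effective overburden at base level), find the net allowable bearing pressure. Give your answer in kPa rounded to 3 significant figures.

Effective surcharge at the founding depth q = γ·D_f = 17.5 × 0.6 = 10.5 kPa.
q_ult = c·N_c + q·N_q
     = 98 × 5.14 + 10.5 × 1
     = 503.72 + 10.5 = 514.22 kPa.
Net ultimate: q_net = 514.22 − 10.5 = 503.72 kPa.
q_all(net) = 503.72 / 3.5 = 143.92 kPa.

q_all(net) ≈ 144 kPa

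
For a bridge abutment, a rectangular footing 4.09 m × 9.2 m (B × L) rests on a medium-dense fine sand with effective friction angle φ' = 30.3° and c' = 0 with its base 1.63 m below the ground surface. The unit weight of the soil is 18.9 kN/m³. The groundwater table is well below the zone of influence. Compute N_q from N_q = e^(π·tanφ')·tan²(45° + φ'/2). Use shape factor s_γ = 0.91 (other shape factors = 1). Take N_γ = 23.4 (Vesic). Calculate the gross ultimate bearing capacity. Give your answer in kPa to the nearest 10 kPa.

q_ult ≈ 1410 kPa

tan30.3° = 0.5844, so N_q = e^(π×0.5844)·tan²(60.15°) = 6.27 × 3.037 = 19.04.
q = γ·D_f = 18.9 × 1.63 = 30.807 kPa.
q·N_q = 30.807 × 19.04 = 586.55 kPa
0.5·γ·B·N_γ·s_γ = 0.5 × 18.9 × 4.09 × 23.4 × 0.91 = 823.02 kPa
q_ult = 586.55 + 823.02 = 1409.6 kPa.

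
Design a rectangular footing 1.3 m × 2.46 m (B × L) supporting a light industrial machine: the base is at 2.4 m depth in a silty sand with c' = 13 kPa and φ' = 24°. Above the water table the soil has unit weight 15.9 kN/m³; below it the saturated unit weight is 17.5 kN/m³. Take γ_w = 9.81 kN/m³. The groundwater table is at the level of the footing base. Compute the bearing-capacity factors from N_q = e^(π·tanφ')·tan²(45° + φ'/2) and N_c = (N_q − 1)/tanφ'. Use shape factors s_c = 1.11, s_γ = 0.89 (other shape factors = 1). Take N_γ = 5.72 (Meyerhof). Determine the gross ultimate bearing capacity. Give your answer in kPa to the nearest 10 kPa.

tan24° = 0.4452, so N_q = e^(π×0.4452)·tan²(57°) = 4.05 × 2.371 = 9.6.
N_c = (9.6 − 1)/tan24° = 19.32.
q = γ·D_f = 15.9 × 2.4 = 38.16 kPa.
For the ½γBN_γ term take γ' = 17.5 − 9.81 = 7.69 kN/m³ (soil below base is submerged).
c·N_c·s_c = 13 × 19.324 × 1.11 = 278.84 kPa
q·N_q = 38.16 × 9.6034 = 366.47 kPa
0.5·γ·B·N_γ·s_γ = 0.5 × 7.69 × 1.3 × 5.72 × 0.89 = 25.446 kPa
q_ult = 278.84 + 366.47 + 25.446 = 670.75 kPa.

q_ult ≈ 670 kPa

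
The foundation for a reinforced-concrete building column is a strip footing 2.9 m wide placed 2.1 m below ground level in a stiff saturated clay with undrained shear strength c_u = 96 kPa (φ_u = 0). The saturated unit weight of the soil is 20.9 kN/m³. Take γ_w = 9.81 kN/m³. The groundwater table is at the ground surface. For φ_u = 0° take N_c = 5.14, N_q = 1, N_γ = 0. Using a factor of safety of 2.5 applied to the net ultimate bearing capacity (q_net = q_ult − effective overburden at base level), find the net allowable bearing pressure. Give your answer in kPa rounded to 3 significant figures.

With the water table at the surface the whole profile is submerged: γ' = 20.9 − 9.81 = 11.09 kN/m³, so q = γ'·D_f = 23.289 kPa.
q_ult = c·N_c + q·N_q
     = 96 × 5.14 + 23.289 × 1
     = 493.44 + 23.289 = 516.73 kPa.
Net ultimate: q_net = 516.73 − 23.289 = 493.44 kPa.
q_all(net) = 493.44 / 2.5 = 197.38 kPa.

q_all(net) ≈ 197 kPa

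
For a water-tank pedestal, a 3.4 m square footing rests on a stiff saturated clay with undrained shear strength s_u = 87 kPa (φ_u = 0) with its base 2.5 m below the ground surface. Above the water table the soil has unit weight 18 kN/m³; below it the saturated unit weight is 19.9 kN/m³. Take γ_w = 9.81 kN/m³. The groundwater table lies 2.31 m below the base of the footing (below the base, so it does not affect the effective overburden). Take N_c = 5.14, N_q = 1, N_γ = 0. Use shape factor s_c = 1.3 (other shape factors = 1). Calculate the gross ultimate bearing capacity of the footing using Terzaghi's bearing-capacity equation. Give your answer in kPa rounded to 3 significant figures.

Overburden at base level: q = 18 × 2.5 = 45 kPa.
Cohesion term c·N_c·s_c = 87 × 5.14 × 1.3 = 581.33 kPa; surcharge term q·N_q = 45 × 1 = 45 kPa.
q_ult = 581.33 + 45 = 626.33 kPa.

q_ult ≈ 626 kPa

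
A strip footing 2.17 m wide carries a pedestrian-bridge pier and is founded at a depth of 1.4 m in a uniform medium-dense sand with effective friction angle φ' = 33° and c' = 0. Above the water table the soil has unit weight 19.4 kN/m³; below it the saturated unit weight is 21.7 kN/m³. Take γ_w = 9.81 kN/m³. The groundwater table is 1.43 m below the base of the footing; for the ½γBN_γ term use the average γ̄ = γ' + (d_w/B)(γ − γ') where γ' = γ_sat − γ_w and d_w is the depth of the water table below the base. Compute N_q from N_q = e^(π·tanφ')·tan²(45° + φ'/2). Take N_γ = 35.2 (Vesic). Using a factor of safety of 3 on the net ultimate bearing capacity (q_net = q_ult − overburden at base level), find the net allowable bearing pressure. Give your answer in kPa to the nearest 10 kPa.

N_q = e^(π·tan33°)·tan²(61.5°) = 26.09.
Overburden at base level: q = 19.4 × 1.4 = 27.16 kPa.
The water table is 1.43 m below the base (< B = 2.17 m), so the ½γBN_γ term uses γ̄ = γ' + (d_w/B)(γ − γ') = 11.89 + (1.43/2.17)(19.4 − 11.89) = 16.839 kN/m³.
Surcharge term q·N_q = 27.16 × 26.092 = 708.66 kPa; self-weight term 0.5·γ·B·N_γ = 0.5 × 16.839 × 2.17 × 35.2 = 643.11 kPa.
q_ult = 708.66 + 643.11 = 1351.8 kPa.
q_net = 1351.8 − 27.16 = 1324.6 kPa.
q_all(net) = 1324.6 / 3 = 441.54 kPa.

q_all(net) ≈ 440 kPa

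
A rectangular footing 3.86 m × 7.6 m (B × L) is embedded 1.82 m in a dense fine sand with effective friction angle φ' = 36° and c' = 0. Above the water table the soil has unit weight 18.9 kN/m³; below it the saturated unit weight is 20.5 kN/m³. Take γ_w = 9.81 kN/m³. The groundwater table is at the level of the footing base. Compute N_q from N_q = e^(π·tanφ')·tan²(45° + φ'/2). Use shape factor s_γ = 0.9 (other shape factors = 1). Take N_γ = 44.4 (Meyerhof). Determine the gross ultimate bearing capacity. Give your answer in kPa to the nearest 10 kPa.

q_ult ≈ 2120 kPa

tan36° = 0.7265, so N_q = e^(π×0.7265)·tan²(63°) = 9.801 × 3.852 = 37.75.
Effective surcharge at the founding depth q = γ·D_f = 18.9 × 1.82 = 34.398 kPa.
The water table coincides with the base, so in the self-weight term γ → γ' = 10.69 kN/m³.
q_ult = q·N_q + 0.5·γ·B·N_γ·s_γ
     = 34.398 × 37.752 + 0.5 × 10.69 × 3.86 × 44.4 × 0.9
     = 1298.6 + 824.44 = 2123.1 kPa.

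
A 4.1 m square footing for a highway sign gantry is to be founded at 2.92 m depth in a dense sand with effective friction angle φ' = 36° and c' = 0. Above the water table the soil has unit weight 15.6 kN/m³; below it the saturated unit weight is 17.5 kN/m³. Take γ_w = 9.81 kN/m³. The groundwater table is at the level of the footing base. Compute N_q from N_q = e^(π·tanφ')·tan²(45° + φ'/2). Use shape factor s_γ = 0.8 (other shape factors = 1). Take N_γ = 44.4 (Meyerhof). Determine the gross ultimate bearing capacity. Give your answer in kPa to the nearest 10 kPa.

tan36° = 0.7265, so N_q = e^(π×0.7265)·tan²(63°) = 9.801 × 3.852 = 37.75.
Effective surcharge at the founding depth q = γ·D_f = 15.6 × 2.92 = 45.552 kPa.
The water table coincides with the base, so in the self-weight term γ → γ' = 7.69 kN/m³.
q_ult = q·N_q + 0.5·γ·B·N_γ·s_γ
     = 45.552 × 37.752 + 0.5 × 7.69 × 4.1 × 44.4 × 0.8
     = 1719.7 + 559.96 = 2279.7 kPa.

q_ult ≈ 2280 kPa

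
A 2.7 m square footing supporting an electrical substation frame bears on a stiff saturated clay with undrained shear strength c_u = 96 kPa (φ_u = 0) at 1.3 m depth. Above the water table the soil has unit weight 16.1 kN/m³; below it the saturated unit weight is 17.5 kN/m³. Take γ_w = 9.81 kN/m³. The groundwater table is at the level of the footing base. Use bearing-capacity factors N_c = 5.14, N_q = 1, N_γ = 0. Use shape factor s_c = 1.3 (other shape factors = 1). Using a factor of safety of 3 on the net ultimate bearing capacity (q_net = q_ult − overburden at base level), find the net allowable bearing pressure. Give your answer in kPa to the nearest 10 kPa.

q = γ·D_f = 16.1 × 1.3 = 20.93 kPa.
c·N_c·s_c = 96 × 5.14 × 1.3 = 641.47 kPa
q·N_q = 20.93 × 1 = 20.93 kPa
q_ult = 641.47 + 20.93 = 662.4 kPa.
q_net = 662.4 − 20.93 = 641.47 kPa.
q_all(net) = 641.47 / 3 = 213.82 kPa.

q_all(net) ≈ 210 kPa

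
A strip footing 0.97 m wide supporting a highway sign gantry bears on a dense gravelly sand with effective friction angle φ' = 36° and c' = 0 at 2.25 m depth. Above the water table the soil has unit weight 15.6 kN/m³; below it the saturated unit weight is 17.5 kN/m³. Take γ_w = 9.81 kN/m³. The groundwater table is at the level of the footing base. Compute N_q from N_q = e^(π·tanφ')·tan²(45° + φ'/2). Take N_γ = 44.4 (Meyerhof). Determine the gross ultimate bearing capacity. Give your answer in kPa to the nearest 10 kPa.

q_ult ≈ 1490 kPa

tan36° = 0.7265, so N_q = e^(π×0.7265)·tan²(63°) = 9.801 × 3.852 = 37.75.
q = γ·D_f = 15.6 × 2.25 = 35.1 kPa.
For the ½γBN_γ term take γ' = 17.5 − 9.81 = 7.69 kN/m³ (soil below base is submerged).
q·N_q = 35.1 × 37.752 = 1325.1 kPa
0.5·γ·B·N_γ = 0.5 × 7.69 × 0.97 × 44.4 = 165.6 kPa
q_ult = 1325.1 + 165.6 = 1490.7 kPa.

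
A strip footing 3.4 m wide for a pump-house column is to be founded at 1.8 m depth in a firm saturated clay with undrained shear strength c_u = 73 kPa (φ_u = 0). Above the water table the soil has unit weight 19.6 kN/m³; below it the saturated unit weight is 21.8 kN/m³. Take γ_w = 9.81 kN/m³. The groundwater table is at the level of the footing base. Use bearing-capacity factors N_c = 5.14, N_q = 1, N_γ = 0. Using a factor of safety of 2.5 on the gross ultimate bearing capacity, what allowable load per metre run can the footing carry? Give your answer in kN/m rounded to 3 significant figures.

q = γ·D_f = 19.6 × 1.8 = 35.28 kPa.
c·N_c = 73 × 5.14 = 375.22 kPa
q·N_q = 35.28 × 1 = 35.28 kPa
q_ult = 375.22 + 35.28 = 410.5 kPa.
Gross allowable pressure q_all = 410.5 / 2.5 = 164.2 kPa.
Allowable wall load = q_all × B = 164.2 × 3.4 = 558.28 kN per metre run.

≈ 558 kN/m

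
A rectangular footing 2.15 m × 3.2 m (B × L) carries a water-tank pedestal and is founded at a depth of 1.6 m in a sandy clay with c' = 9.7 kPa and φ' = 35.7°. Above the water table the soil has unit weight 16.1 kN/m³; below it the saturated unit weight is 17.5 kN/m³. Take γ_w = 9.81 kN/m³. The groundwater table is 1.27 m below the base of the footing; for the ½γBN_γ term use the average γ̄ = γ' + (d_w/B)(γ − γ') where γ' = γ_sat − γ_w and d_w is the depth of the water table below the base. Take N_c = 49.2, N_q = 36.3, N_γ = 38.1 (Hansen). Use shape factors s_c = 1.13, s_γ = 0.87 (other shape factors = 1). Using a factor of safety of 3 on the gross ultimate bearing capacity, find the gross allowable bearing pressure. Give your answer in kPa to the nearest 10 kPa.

q_all ≈ 640 kPa

q = γ·D_f = 16.1 × 1.6 = 25.76 kPa.
γ' = 7.69 kN/m³; averaging over the depth B below the base, γ̄ = γ' + (d_w/B)(γ − γ') = 12.658 kN/m³.
c·N_c·s_c = 9.7 × 49.2 × 1.13 = 539.28 kPa
q·N_q = 25.76 × 36.3 = 935.09 kPa
0.5·γ·B·N_γ·s_γ = 0.5 × 12.658 × 2.15 × 38.1 × 0.87 = 451.03 kPa
q_ult = 539.28 + 935.09 + 451.03 = 1925.4 kPa.
q_all = 1925.4 / 3 = 641.8 kPa.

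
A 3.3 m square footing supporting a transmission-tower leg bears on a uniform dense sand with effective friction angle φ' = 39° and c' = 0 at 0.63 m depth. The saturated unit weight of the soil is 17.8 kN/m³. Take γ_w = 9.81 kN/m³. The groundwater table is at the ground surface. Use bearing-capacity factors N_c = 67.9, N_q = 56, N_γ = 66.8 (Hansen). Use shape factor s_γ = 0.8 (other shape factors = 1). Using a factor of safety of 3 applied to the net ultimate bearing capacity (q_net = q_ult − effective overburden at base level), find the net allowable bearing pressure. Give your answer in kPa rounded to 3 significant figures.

q_all(net) ≈ 327 kPa

With the water table at the surface the whole profile is submerged: γ' = 17.8 − 9.81 = 7.99 kN/m³, so q = γ'·D_f = 5.0337 kPa; the same γ' applies in the ½γBN_γ term.
q_ult = q·N_q + 0.5·γ·B·N_γ·s_γ
     = 5.0337 × 56 + 0.5 × 7.99 × 3.3 × 66.8 × 0.8
     = 281.89 + 704.53 = 986.41 kPa.
Net ultimate: q_net = 986.41 − 5.0337 = 981.38 kPa.
q_all(net) = 981.38 / 3 = 327.13 kPa.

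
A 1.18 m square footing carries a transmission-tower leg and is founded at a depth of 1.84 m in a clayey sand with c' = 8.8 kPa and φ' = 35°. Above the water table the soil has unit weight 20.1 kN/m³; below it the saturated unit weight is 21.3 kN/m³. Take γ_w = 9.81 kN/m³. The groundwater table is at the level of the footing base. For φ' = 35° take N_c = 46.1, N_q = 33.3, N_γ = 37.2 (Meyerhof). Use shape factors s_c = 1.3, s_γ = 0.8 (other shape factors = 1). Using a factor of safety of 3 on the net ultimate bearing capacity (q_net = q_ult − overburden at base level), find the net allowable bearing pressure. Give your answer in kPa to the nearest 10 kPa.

q = γ·D_f = 20.1 × 1.84 = 36.984 kPa.
For the ½γBN_γ term take γ' = 21.3 − 9.81 = 11.49 kN/m³ (soil below base is submerged).
c·N_c·s_c = 8.8 × 46.1 × 1.3 = 527.38 kPa
q·N_q = 36.984 × 33.3 = 1231.6 kPa
0.5·γ·B·N_γ·s_γ = 0.5 × 11.49 × 1.18 × 37.2 × 0.8 = 201.75 kPa
q_ult = 527.38 + 1231.6 + 201.75 = 1960.7 kPa.
q_net = 1960.7 − 36.984 = 1923.7 kPa.
q_all(net) = 1923.7 / 3 = 641.24 kPa.

q_all(net) ≈ 640 kPa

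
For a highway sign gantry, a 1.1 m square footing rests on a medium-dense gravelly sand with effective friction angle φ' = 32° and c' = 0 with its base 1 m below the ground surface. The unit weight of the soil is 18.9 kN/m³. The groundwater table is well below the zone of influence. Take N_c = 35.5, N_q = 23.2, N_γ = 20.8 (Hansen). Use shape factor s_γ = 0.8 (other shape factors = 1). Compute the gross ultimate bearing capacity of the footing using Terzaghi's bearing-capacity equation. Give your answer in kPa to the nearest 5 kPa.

q_ult ≈ 610 kPa

Overburden at base level: q = 18.9 × 1 = 18.9 kPa.
Surcharge term q·N_q = 18.9 × 23.2 = 438.48 kPa; self-weight term 0.5·γ·B·N_γ·s_γ = 0.5 × 18.9 × 1.1 × 20.8 × 0.8 = 172.97 kPa.
q_ult = 438.48 + 172.97 = 611.45 kPa.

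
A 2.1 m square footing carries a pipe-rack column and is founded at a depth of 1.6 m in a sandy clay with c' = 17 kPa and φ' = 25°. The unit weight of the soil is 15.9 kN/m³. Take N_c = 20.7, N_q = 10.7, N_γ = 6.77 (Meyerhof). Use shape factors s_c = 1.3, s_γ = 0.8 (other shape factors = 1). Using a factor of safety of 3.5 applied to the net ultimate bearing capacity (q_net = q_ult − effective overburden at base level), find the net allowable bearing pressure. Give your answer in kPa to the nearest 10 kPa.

Overburden at base level: q = 15.9 × 1.6 = 25.44 kPa.
Cohesion term c·N_c·s_c = 17 × 20.7 × 1.3 = 457.47 kPa; surcharge term q·N_q = 25.44 × 10.7 = 272.21 kPa; self-weight term 0.5·γ·B·N_γ·s_γ = 0.5 × 15.9 × 2.1 × 6.77 × 0.8 = 90.42 kPa.
q_ult = 457.47 + 272.21 + 90.42 = 820.1 kPa.
Net ultimate: q_net = 820.1 − 25.44 = 794.66 kPa.
q_all(net) = 794.66 / 3.5 = 227.05 kPa.

q_all(net) ≈ 230 kPa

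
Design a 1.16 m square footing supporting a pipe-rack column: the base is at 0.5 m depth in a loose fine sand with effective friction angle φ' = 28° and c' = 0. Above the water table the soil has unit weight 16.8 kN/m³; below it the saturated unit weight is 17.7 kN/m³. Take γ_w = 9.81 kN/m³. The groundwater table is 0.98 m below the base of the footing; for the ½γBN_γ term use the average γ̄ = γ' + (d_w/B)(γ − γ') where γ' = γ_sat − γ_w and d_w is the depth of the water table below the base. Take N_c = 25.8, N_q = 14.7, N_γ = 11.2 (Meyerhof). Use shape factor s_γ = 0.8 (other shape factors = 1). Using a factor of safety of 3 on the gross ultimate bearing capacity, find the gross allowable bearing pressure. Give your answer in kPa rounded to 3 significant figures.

q_all ≈ 67.9 kPa

Effective surcharge at the founding depth q = γ·D_f = 16.8 × 0.5 = 8.4 kPa.
With d_w = 0.98 m < B, γ̄ = 7.89 + (0.98/1.16) × (16.8 − 7.89) = 15.417 kN/m³.
q_ult = q·N_q + 0.5·γ·B·N_γ·s_γ
     = 8.4 × 14.7 + 0.5 × 15.417 × 1.16 × 11.2 × 0.8
     = 123.48 + 80.121 = 203.6 kPa.
q_all = 203.6 / 3 = 67.867 kPa.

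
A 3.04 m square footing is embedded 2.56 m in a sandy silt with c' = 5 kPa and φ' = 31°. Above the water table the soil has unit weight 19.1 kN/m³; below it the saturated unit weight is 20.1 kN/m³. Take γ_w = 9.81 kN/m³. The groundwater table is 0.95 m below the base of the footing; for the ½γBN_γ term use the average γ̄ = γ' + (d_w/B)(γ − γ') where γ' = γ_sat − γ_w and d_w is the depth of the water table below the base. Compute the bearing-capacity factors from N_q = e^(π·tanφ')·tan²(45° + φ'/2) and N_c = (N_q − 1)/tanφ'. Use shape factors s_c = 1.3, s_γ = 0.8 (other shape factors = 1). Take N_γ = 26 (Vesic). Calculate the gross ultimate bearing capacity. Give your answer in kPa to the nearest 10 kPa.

q_ult ≈ 1630 kPa

tan31° = 0.6009, so N_q = e^(π×0.6009)·tan²(60.5°) = 6.604 × 3.124 = 20.63.
N_c = (20.63 − 1)/tan31° = 32.67.
Overburden at base level: q = 19.1 × 2.56 = 48.896 kPa.
The water table is 0.95 m below the base (< B = 3.04 m), so the ½γBN_γ term uses γ̄ = γ' + (d_w/B)(γ − γ') = 10.29 + (0.95/3.04)(19.1 − 10.29) = 13.043 kN/m³.
Cohesion term c·N_c·s_c = 5 × 32.671 × 1.3 = 212.36 kPa; surcharge term q·N_q = 48.896 × 20.631 = 1008.8 kPa; self-weight term 0.5·γ·B·N_γ·s_γ = 0.5 × 13.043 × 3.04 × 26 × 0.8 = 412.37 kPa.
q_ult = 212.36 + 1008.8 + 412.37 = 1633.5 kPa.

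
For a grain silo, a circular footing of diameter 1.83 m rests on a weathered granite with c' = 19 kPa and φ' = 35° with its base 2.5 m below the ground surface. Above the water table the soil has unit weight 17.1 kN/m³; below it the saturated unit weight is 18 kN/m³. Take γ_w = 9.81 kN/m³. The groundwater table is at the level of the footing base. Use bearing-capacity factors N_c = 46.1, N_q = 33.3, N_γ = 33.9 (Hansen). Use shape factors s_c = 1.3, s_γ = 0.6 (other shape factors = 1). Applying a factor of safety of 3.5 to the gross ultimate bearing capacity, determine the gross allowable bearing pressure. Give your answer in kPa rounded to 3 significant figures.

q_all ≈ 776 kPa

q = γ·D_f = 17.1 × 2.5 = 42.75 kPa.
For the ½γBN_γ term take γ' = 18 − 9.81 = 8.19 kN/m³ (soil below base is submerged).
c·N_c·s_c = 19 × 46.1 × 1.3 = 1138.7 kPa
q·N_q = 42.75 × 33.3 = 1423.6 kPa
0.5·γ·B·N_γ·s_γ = 0.5 × 8.19 × 1.83 × 33.9 × 0.6 = 152.42 kPa
q_ult = 1138.7 + 1423.6 + 152.42 = 2714.7 kPa.
q_all = q_ult / FS = 2714.7 / 3.5 = 775.62 kPa.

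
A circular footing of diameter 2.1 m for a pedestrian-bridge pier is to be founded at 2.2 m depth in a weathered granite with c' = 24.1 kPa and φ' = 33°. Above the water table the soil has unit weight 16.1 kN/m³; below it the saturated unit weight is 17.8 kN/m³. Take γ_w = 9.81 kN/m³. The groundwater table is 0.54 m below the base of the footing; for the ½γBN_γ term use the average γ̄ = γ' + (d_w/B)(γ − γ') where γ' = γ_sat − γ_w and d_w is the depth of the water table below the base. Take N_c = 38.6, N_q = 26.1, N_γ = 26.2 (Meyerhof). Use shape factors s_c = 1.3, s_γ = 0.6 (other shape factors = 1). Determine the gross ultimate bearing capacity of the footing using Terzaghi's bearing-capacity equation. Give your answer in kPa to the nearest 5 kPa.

q_ult ≈ 2300 kPa

q = γ·D_f = 16.1 × 2.2 = 35.42 kPa.
γ' = 7.99 kN/m³; averaging over the depth B below the base, γ̄ = γ' + (d_w/B)(γ − γ') = 10.075 kN/m³.
c·N_c·s_c = 24.1 × 38.6 × 1.3 = 1209.3 kPa
q·N_q = 35.42 × 26.1 = 924.46 kPa
0.5·γ·B·N_γ·s_γ = 0.5 × 10.075 × 2.1 × 26.2 × 0.6 = 166.31 kPa
q_ult = 1209.3 + 924.46 + 166.31 = 2300.1 kPa.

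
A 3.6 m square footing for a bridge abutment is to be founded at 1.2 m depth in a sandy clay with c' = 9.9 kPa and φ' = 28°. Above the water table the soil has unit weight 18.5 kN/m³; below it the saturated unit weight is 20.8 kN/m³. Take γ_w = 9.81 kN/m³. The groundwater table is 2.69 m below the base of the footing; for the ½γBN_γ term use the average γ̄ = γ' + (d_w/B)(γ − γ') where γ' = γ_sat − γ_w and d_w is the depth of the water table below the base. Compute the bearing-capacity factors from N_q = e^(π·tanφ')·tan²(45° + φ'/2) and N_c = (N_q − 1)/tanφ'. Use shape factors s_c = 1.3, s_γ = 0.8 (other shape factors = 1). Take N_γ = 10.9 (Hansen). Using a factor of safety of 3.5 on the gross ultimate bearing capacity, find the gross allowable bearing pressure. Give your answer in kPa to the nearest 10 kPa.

q_all ≈ 260 kPa

N_q = e^(π·tan28°)·tan²(59°) = 14.72; N_c = (N_q − 1)/tanφ' = 25.8.
q = γ·D_f = 18.5 × 1.2 = 22.2 kPa.
γ' = 10.99 kN/m³; averaging over the depth B below the base, γ̄ = γ' + (d_w/B)(γ − γ') = 16.602 kN/m³.
c·N_c·s_c = 9.9 × 25.803 × 1.3 = 332.09 kPa
q·N_q = 22.2 × 14.72 = 326.78 kPa
0.5·γ·B·N_γ·s_γ = 0.5 × 16.602 × 3.6 × 10.9 × 0.8 = 260.58 kPa
q_ult = 332.09 + 326.78 + 260.58 = 919.45 kPa.
q_all = 919.45 / 3.5 = 262.7 kPa.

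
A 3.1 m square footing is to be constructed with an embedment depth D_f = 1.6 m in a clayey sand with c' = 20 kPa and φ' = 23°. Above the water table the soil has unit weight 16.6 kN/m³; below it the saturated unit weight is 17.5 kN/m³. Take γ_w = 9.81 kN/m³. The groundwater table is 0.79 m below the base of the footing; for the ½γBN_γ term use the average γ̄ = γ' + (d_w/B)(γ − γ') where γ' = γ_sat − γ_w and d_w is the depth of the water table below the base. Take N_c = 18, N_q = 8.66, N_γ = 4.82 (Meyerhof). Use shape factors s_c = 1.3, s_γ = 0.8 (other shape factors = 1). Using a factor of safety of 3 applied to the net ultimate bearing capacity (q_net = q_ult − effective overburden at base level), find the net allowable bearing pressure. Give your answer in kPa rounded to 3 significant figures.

Effective surcharge at the founding depth q = γ·D_f = 16.6 × 1.6 = 26.56 kPa.
With d_w = 0.79 m < B, γ̄ = 7.69 + (0.79/3.1) × (16.6 − 7.69) = 9.9606 kN/m³.
q_ult = c·N_c·s_c + q·N_q + 0.5·γ·B·N_γ·s_γ
     = 20 × 18 × 1.3 + 26.56 × 8.66 + 0.5 × 9.9606 × 3.1 × 4.82 × 0.8
     = 468 + 230.01 + 59.533 = 757.54 kPa.
Net ultimate: q_net = 757.54 − 26.56 = 730.98 kPa.
q_all(net) = 730.98 / 3 = 243.66 kPa.

q_all(net) ≈ 244 kPa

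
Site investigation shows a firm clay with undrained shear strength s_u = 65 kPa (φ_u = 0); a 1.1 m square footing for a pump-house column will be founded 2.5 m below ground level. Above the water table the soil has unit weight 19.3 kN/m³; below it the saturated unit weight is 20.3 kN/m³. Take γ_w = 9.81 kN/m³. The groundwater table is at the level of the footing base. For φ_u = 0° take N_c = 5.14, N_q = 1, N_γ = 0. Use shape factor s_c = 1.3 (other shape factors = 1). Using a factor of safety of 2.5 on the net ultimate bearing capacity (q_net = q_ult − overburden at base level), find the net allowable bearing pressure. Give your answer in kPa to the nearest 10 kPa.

q_all(net) ≈ 170 kPa

Overburden at base level: q = 19.3 × 2.5 = 48.25 kPa.
Cohesion term c·N_c·s_c = 65 × 5.14 × 1.3 = 434.33 kPa; surcharge term q·N_q = 48.25 × 1 = 48.25 kPa.
q_ult = 434.33 + 48.25 = 482.58 kPa.
q_net = 482.58 − 48.25 = 434.33 kPa.
q_all(net) = 434.33 / 2.5 = 173.73 kPa.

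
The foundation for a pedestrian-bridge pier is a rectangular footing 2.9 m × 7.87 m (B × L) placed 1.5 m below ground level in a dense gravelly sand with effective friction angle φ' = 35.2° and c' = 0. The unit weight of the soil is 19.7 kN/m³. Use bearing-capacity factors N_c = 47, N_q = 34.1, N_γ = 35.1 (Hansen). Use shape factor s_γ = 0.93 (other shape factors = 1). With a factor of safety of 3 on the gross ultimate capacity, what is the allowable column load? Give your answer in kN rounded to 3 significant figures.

Overburden at base level: q = 19.7 × 1.5 = 29.55 kPa.
Surcharge term q·N_q = 29.55 × 34.1 = 1007.7 kPa; self-weight term 0.5·γ·B·N_γ·s_γ = 0.5 × 19.7 × 2.9 × 35.1 × 0.93 = 932.45 kPa.
q_ult = 1007.7 + 932.45 = 1940.1 kPa.
Gross allowable pressure q_all = 1940.1 / 3 = 646.7 kPa.
Footing area = 22.823 m², so allowable column load = 646.7 × 22.823 = 14760 kN.

P_all ≈ 14800 kN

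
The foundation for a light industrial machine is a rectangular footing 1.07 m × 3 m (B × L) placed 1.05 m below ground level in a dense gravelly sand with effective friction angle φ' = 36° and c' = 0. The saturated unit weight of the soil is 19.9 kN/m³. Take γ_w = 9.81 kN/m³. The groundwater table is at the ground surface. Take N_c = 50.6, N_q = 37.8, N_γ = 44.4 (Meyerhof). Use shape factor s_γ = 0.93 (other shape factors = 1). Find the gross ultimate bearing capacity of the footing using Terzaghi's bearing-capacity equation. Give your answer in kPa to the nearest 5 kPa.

q_ult ≈ 625 kPa

γ' = 19.9 − 9.81 = 10.09 kN/m³ (submerged throughout). q = 10.09 × 1.05 = 10.594 kPa; the same γ' applies in the ½γBN_γ term.
q·N_q = 10.594 × 37.8 = 400.47 kPa
0.5·γ·B·N_γ·s_γ = 0.5 × 10.09 × 1.07 × 44.4 × 0.93 = 222.9 kPa
q_ult = 400.47 + 222.9 = 623.37 kPa.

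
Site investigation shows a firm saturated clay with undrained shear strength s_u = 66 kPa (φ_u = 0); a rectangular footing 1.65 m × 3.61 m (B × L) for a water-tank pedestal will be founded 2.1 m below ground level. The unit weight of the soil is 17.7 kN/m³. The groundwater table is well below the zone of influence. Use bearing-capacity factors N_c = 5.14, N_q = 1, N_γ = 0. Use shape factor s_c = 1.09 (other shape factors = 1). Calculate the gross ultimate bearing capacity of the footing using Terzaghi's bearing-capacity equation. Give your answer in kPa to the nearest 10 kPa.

Overburden at base level: q = 17.7 × 2.1 = 37.17 kPa.
Cohesion term c·N_c·s_c = 66 × 5.14 × 1.09 = 369.77 kPa; surcharge term q·N_q = 37.17 × 1 = 37.17 kPa.
q_ult = 369.77 + 37.17 = 406.94 kPa.

q_ult ≈ 410 kPa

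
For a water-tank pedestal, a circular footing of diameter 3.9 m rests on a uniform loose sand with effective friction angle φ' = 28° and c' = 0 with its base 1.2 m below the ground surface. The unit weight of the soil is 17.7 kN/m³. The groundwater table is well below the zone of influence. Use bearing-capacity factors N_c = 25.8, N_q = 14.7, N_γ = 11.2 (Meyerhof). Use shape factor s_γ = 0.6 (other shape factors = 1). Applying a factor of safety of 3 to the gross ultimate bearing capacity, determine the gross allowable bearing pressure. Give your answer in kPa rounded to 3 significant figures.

Overburden at base level: q = 17.7 × 1.2 = 21.24 kPa.
Surcharge term q·N_q = 21.24 × 14.7 = 312.23 kPa; self-weight term 0.5·γ·B·N_γ·s_γ = 0.5 × 17.7 × 3.9 × 11.2 × 0.6 = 231.94 kPa.
q_ult = 312.23 + 231.94 = 544.17 kPa.
q_all = q_ult / FS = 544.17 / 3 = 181.39 kPa.

q_all ≈ 181 kPa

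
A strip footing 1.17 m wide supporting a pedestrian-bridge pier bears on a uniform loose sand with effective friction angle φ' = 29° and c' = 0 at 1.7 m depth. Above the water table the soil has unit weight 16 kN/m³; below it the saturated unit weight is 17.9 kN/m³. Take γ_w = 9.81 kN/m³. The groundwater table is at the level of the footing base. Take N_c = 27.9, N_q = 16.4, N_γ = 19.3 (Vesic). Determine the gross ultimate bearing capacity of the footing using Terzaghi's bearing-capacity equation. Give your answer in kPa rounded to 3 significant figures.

Overburden at base level: q = 16 × 1.7 = 27.2 kPa.
Below the base the soil is submerged, so the ½γBN_γ term uses γ' = 17.9 − 9.81 = 8.09 kN/m³.
Surcharge term q·N_q = 27.2 × 16.4 = 446.08 kPa; self-weight term 0.5·γ·B·N_γ = 0.5 × 8.09 × 1.17 × 19.3 = 91.34 kPa.
q_ult = 446.08 + 91.34 = 537.42 kPa.

q_ult ≈ 537 kPa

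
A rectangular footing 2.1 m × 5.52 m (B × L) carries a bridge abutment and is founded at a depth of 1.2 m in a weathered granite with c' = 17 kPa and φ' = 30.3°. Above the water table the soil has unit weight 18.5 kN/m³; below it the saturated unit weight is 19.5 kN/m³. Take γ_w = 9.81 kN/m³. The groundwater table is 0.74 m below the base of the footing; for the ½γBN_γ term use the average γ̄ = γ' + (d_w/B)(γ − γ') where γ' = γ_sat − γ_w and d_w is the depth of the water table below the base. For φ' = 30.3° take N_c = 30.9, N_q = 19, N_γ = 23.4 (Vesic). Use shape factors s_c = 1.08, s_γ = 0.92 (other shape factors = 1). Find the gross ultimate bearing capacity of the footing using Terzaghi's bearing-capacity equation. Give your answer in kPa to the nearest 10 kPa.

q_ult ≈ 1280 kPa

q = γ·D_f = 18.5 × 1.2 = 22.2 kPa.
γ' = 9.69 kN/m³; averaging over the depth B below the base, γ̄ = γ' + (d_w/B)(γ − γ') = 12.794 kN/m³.
c·N_c·s_c = 17 × 30.9 × 1.08 = 567.32 kPa
q·N_q = 22.2 × 19 = 421.8 kPa
0.5·γ·B·N_γ·s_γ = 0.5 × 12.794 × 2.1 × 23.4 × 0.92 = 289.21 kPa
q_ult = 567.32 + 421.8 + 289.21 = 1278.3 kPa.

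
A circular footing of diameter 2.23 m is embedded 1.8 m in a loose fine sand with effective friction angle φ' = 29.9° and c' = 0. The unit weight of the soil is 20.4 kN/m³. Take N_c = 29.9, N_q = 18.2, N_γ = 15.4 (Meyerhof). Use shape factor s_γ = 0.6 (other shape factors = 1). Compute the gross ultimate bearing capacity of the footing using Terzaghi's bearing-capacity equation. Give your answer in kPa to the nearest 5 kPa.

q_ult ≈ 880 kPa

Effective surcharge at the founding depth q = γ·D_f = 20.4 × 1.8 = 36.72 kPa.
q_ult = q·N_q + 0.5·γ·B·N_γ·s_γ
     = 36.72 × 18.2 + 0.5 × 20.4 × 2.23 × 15.4 × 0.6
     = 668.3 + 210.17 = 878.48 kPa.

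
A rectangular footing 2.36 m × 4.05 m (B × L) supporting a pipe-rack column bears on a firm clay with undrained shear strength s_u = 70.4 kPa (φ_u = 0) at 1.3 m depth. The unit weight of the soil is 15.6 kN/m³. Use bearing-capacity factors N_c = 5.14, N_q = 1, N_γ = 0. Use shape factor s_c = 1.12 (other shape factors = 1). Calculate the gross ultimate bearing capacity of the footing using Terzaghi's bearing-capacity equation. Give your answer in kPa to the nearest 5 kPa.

Overburden at base level: q = 15.6 × 1.3 = 20.28 kPa.
Cohesion term c·N_c·s_c = 70.4 × 5.14 × 1.12 = 405.28 kPa; surcharge term q·N_q = 20.28 × 1 = 20.28 kPa.
q_ult = 405.28 + 20.28 = 425.56 kPa.

q_ult ≈ 425 kPa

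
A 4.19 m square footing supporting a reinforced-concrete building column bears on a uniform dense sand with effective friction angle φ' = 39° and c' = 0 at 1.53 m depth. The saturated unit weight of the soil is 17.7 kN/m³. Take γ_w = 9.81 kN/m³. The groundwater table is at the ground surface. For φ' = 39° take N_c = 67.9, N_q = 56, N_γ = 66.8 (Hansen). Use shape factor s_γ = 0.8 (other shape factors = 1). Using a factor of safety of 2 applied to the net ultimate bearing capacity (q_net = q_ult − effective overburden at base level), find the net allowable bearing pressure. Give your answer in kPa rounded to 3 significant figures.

q_all(net) ≈ 774 kPa

Water table at ground surface, so effective unit weight γ' = 17.7 − 9.81 = 7.89 kN/m³ is used throughout; overburden q = 7.89 × 1.53 = 12.072 kPa; the same γ' applies in the ½γBN_γ term.
Surcharge term q·N_q = 12.072 × 56 = 676.02 kPa; self-weight term 0.5·γ·B·N_γ·s_γ = 0.5 × 7.89 × 4.19 × 66.8 × 0.8 = 883.34 kPa.
q_ult = 676.02 + 883.34 = 1559.4 kPa.
Net ultimate: q_net = 1559.4 − 12.072 = 1547.3 kPa.
q_all(net) = 1547.3 / 2 = 773.64 kPa.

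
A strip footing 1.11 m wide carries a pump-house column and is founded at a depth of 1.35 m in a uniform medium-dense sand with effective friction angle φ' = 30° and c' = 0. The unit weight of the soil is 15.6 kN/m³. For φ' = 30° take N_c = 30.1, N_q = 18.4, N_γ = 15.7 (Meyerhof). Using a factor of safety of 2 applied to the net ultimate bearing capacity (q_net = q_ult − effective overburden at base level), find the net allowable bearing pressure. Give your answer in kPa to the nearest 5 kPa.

Effective surcharge at the founding depth q = γ·D_f = 15.6 × 1.35 = 21.06 kPa.
q_ult = q·N_q + 0.5·γ·B·N_γ
     = 21.06 × 18.4 + 0.5 × 15.6 × 1.11 × 15.7
     = 387.5 + 135.93 = 523.43 kPa.
Net ultimate: q_net = 523.43 − 21.06 = 502.37 kPa.
q_all(net) = 502.37 / 2 = 251.19 kPa.

q_all(net) ≈ 250 kPa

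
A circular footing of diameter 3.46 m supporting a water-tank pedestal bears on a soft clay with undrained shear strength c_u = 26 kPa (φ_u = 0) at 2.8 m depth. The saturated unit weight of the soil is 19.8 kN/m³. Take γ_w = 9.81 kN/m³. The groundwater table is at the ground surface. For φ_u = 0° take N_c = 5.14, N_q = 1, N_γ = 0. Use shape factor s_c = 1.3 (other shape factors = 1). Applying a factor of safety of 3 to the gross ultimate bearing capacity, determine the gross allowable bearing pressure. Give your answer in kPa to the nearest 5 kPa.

q_all ≈ 65 kPa

Water table at ground surface, so effective unit weight γ' = 19.8 − 9.81 = 9.99 kN/m³ is used throughout; overburden q = 9.99 × 2.8 = 27.972 kPa.
Cohesion term c·N_c·s_c = 26 × 5.14 × 1.3 = 173.73 kPa; surcharge term q·N_q = 27.972 × 1 = 27.972 kPa.
q_ult = 173.73 + 27.972 = 201.7 kPa.
q_all = q_ult / FS = 201.7 / 3 = 67.235 kPa.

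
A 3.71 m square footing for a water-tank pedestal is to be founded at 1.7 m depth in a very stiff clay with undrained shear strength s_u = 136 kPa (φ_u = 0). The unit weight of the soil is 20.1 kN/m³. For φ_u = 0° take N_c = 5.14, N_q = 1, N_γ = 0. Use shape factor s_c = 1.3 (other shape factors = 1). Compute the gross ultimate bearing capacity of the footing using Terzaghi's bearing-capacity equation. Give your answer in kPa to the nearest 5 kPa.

Effective surcharge at the founding depth q = γ·D_f = 20.1 × 1.7 = 34.17 kPa.
q_ult = c·N_c·s_c + q·N_q
     = 136 × 5.14 × 1.3 + 34.17 × 1
     = 908.75 + 34.17 = 942.92 kPa.

q_ult ≈ 945 kPa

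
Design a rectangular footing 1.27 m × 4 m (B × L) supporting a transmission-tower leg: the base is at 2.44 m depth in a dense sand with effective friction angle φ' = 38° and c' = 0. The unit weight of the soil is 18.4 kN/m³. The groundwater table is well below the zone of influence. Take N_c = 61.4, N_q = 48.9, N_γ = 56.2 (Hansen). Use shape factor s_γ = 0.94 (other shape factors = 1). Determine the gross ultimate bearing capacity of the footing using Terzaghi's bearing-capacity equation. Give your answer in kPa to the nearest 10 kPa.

Effective surcharge at the founding depth q = γ·D_f = 18.4 × 2.44 = 44.896 kPa.
q_ult = q·N_q + 0.5·γ·B·N_γ·s_γ
     = 44.896 × 48.9 + 0.5 × 18.4 × 1.27 × 56.2 × 0.94
     = 2195.4 + 617.24 = 2812.7 kPa.

q_ult ≈ 2810 kPa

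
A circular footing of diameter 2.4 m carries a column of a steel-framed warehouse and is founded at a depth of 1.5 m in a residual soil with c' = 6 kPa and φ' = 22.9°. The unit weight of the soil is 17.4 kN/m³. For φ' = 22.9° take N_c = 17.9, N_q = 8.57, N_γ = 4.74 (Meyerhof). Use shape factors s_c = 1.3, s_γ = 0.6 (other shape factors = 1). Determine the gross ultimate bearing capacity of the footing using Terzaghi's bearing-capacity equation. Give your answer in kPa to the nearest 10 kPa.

q = γ·D_f = 17.4 × 1.5 = 26.1 kPa.
c·N_c·s_c = 6 × 17.9 × 1.3 = 139.62 kPa
q·N_q = 26.1 × 8.57 = 223.68 kPa
0.5·γ·B·N_γ·s_γ = 0.5 × 17.4 × 2.4 × 4.74 × 0.6 = 59.383 kPa
q_ult = 139.62 + 223.68 + 59.383 = 422.68 kPa.

q_ult ≈ 420 kPa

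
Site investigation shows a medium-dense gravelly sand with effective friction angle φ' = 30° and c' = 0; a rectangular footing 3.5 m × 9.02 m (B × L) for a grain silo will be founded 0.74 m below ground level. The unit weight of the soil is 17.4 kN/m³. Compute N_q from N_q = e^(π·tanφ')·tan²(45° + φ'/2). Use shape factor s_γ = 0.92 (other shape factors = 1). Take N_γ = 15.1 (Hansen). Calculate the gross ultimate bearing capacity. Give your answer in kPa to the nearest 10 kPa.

q_ult ≈ 660 kPa

tan30° = 0.5774, so N_q = e^(π×0.5774)·tan²(60°) = 6.134 × 3.0 = 18.4.
Effective surcharge at the founding depth q = γ·D_f = 17.4 × 0.74 = 12.876 kPa.
q_ult = q·N_q + 0.5·γ·B·N_γ·s_γ
     = 12.876 × 18.401 + 0.5 × 17.4 × 3.5 × 15.1 × 0.92
     = 236.93 + 423.01 = 659.94 kPa.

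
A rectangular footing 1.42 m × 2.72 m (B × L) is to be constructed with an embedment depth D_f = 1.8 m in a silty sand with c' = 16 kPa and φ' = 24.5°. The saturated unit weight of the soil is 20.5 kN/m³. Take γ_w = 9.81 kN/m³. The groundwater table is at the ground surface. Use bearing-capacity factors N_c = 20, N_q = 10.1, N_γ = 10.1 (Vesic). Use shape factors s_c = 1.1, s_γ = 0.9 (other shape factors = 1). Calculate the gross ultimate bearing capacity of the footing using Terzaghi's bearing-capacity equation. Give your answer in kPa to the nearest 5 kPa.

q_ult ≈ 615 kPa

Water table at ground surface, so effective unit weight γ' = 20.5 − 9.81 = 10.69 kN/m³ is used throughout; overburden q = 10.69 × 1.8 = 19.242 kPa; the same γ' applies in the ½γBN_γ term.
Cohesion term c·N_c·s_c = 16 × 20 × 1.1 = 352 kPa; surcharge term q·N_q = 19.242 × 10.1 = 194.34 kPa; self-weight term 0.5·γ·B·N_γ·s_γ = 0.5 × 10.69 × 1.42 × 10.1 × 0.9 = 68.992 kPa.
q_ult = 352 + 194.34 + 68.992 = 615.34 kPa.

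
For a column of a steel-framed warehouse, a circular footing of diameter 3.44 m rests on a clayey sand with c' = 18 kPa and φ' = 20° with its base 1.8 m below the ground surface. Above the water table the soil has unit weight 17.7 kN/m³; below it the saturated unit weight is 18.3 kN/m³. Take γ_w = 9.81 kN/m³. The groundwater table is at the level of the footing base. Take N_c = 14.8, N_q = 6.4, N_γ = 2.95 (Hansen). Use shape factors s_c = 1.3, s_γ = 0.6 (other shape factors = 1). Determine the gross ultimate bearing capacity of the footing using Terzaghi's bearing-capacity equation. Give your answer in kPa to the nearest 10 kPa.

q_ult ≈ 580 kPa

Overburden at base level: q = 17.7 × 1.8 = 31.86 kPa.
Below the base the soil is submerged, so the ½γBN_γ term uses γ' = 18.3 − 9.81 = 8.49 kN/m³.
Cohesion term c·N_c·s_c = 18 × 14.8 × 1.3 = 346.32 kPa; surcharge term q·N_q = 31.86 × 6.4 = 203.9 kPa; self-weight term 0.5·γ·B·N_γ·s_γ = 0.5 × 8.49 × 3.44 × 2.95 × 0.6 = 25.847 kPa.
q_ult = 346.32 + 203.9 + 25.847 = 576.07 kPa.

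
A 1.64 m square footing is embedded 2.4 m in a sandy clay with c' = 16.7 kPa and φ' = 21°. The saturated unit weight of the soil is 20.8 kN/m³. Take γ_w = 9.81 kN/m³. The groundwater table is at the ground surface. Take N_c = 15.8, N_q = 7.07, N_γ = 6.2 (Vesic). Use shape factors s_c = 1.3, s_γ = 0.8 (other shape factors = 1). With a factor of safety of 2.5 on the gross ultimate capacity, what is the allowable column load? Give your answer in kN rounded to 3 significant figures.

With the water table at the surface the whole profile is submerged: γ' = 20.8 − 9.81 = 10.99 kN/m³, so q = γ'·D_f = 26.376 kPa; the same γ' applies in the ½γBN_γ term.
q_ult = c·N_c·s_c + q·N_q + 0.5·γ·B·N_γ·s_γ
     = 16.7 × 15.8 × 1.3 + 26.376 × 7.07 + 0.5 × 10.99 × 1.64 × 6.2 × 0.8
     = 343.02 + 186.48 + 44.699 = 574.19 kPa.
Gross allowable pressure q_all = 574.19 / 2.5 = 229.68 kPa.
Footing area = 2.6896 m², so allowable column load = 229.68 × 2.6896 = 617.74 kN.

P_all ≈ 618 kN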